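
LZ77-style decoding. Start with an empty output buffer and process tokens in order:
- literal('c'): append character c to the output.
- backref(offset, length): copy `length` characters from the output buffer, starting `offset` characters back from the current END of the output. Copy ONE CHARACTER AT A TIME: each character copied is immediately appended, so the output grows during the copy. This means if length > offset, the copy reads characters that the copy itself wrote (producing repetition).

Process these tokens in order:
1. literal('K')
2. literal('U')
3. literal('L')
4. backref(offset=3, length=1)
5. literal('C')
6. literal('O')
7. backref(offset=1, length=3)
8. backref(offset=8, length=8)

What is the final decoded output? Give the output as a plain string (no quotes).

Answer: KULKCOOOOULKCOOOO

Derivation:
Token 1: literal('K'). Output: "K"
Token 2: literal('U'). Output: "KU"
Token 3: literal('L'). Output: "KUL"
Token 4: backref(off=3, len=1). Copied 'K' from pos 0. Output: "KULK"
Token 5: literal('C'). Output: "KULKC"
Token 6: literal('O'). Output: "KULKCO"
Token 7: backref(off=1, len=3) (overlapping!). Copied 'OOO' from pos 5. Output: "KULKCOOOO"
Token 8: backref(off=8, len=8). Copied 'ULKCOOOO' from pos 1. Output: "KULKCOOOOULKCOOOO"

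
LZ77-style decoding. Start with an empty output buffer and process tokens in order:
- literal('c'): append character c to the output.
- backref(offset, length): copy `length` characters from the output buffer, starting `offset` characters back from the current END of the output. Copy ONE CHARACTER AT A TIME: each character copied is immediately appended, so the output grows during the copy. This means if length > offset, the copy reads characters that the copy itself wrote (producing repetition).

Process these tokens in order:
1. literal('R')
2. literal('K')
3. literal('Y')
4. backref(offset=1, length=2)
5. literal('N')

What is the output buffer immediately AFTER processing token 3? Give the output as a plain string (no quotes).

Answer: RKY

Derivation:
Token 1: literal('R'). Output: "R"
Token 2: literal('K'). Output: "RK"
Token 3: literal('Y'). Output: "RKY"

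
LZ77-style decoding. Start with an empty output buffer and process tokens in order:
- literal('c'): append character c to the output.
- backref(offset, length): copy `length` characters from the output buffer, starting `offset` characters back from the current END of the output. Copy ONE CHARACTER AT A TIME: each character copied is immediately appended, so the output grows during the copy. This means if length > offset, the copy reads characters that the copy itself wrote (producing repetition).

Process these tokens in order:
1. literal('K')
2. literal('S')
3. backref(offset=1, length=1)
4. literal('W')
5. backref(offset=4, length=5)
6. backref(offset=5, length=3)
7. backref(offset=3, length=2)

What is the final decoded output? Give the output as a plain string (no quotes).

Answer: KSSWKSSWKKSSKS

Derivation:
Token 1: literal('K'). Output: "K"
Token 2: literal('S'). Output: "KS"
Token 3: backref(off=1, len=1). Copied 'S' from pos 1. Output: "KSS"
Token 4: literal('W'). Output: "KSSW"
Token 5: backref(off=4, len=5) (overlapping!). Copied 'KSSWK' from pos 0. Output: "KSSWKSSWK"
Token 6: backref(off=5, len=3). Copied 'KSS' from pos 4. Output: "KSSWKSSWKKSS"
Token 7: backref(off=3, len=2). Copied 'KS' from pos 9. Output: "KSSWKSSWKKSSKS"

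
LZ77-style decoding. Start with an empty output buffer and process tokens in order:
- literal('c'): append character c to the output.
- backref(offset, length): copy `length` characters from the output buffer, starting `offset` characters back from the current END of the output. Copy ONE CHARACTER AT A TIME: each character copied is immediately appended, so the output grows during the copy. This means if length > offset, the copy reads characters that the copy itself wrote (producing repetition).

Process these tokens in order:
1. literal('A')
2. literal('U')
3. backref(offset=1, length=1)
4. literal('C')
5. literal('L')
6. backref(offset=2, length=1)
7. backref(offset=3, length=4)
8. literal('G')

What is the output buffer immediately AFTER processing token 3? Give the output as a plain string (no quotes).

Answer: AUU

Derivation:
Token 1: literal('A'). Output: "A"
Token 2: literal('U'). Output: "AU"
Token 3: backref(off=1, len=1). Copied 'U' from pos 1. Output: "AUU"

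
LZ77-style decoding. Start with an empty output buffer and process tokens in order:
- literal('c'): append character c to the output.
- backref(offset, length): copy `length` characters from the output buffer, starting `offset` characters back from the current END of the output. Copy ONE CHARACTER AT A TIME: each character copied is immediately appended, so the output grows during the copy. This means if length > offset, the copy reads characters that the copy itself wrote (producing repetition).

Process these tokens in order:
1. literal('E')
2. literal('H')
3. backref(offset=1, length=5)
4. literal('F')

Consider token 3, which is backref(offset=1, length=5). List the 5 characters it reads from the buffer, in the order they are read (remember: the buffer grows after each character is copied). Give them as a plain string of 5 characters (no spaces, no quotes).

Answer: HHHHH

Derivation:
Token 1: literal('E'). Output: "E"
Token 2: literal('H'). Output: "EH"
Token 3: backref(off=1, len=5). Buffer before: "EH" (len 2)
  byte 1: read out[1]='H', append. Buffer now: "EHH"
  byte 2: read out[2]='H', append. Buffer now: "EHHH"
  byte 3: read out[3]='H', append. Buffer now: "EHHHH"
  byte 4: read out[4]='H', append. Buffer now: "EHHHHH"
  byte 5: read out[5]='H', append. Buffer now: "EHHHHHH"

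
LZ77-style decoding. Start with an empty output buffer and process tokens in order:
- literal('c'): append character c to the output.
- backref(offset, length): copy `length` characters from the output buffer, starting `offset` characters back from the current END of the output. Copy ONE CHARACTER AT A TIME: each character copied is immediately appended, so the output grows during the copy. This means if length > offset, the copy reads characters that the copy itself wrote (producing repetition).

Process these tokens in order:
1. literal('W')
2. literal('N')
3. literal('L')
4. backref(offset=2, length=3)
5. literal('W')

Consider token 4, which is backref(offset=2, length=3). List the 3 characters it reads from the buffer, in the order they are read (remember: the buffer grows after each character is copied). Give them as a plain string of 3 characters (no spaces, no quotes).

Answer: NLN

Derivation:
Token 1: literal('W'). Output: "W"
Token 2: literal('N'). Output: "WN"
Token 3: literal('L'). Output: "WNL"
Token 4: backref(off=2, len=3). Buffer before: "WNL" (len 3)
  byte 1: read out[1]='N', append. Buffer now: "WNLN"
  byte 2: read out[2]='L', append. Buffer now: "WNLNL"
  byte 3: read out[3]='N', append. Buffer now: "WNLNLN"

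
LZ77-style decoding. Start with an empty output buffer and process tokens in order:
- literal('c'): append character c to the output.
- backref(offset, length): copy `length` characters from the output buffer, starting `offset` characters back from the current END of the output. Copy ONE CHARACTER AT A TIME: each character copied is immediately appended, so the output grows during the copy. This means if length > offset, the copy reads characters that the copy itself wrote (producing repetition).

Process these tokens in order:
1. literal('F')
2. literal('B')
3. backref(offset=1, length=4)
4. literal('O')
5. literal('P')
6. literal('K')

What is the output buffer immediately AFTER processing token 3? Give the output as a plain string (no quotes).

Token 1: literal('F'). Output: "F"
Token 2: literal('B'). Output: "FB"
Token 3: backref(off=1, len=4) (overlapping!). Copied 'BBBB' from pos 1. Output: "FBBBBB"

Answer: FBBBBB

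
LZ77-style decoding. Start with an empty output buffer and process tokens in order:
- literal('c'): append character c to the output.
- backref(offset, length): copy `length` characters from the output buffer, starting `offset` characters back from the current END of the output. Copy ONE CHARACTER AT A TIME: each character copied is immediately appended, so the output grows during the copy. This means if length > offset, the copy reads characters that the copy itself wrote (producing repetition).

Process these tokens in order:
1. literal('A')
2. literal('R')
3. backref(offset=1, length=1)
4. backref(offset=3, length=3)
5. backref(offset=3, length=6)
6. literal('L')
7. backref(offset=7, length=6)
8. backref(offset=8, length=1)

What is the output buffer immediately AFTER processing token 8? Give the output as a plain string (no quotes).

Answer: ARRARRARRARRLARRARRR

Derivation:
Token 1: literal('A'). Output: "A"
Token 2: literal('R'). Output: "AR"
Token 3: backref(off=1, len=1). Copied 'R' from pos 1. Output: "ARR"
Token 4: backref(off=3, len=3). Copied 'ARR' from pos 0. Output: "ARRARR"
Token 5: backref(off=3, len=6) (overlapping!). Copied 'ARRARR' from pos 3. Output: "ARRARRARRARR"
Token 6: literal('L'). Output: "ARRARRARRARRL"
Token 7: backref(off=7, len=6). Copied 'ARRARR' from pos 6. Output: "ARRARRARRARRLARRARR"
Token 8: backref(off=8, len=1). Copied 'R' from pos 11. Output: "ARRARRARRARRLARRARRR"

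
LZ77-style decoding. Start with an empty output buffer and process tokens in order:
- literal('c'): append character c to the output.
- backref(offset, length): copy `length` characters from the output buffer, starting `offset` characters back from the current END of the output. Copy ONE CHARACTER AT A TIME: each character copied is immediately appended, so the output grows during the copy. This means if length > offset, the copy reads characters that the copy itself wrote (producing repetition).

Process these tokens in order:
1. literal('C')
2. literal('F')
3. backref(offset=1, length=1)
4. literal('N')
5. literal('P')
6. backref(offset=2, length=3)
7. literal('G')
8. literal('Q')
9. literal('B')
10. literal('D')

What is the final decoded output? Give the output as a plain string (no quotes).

Token 1: literal('C'). Output: "C"
Token 2: literal('F'). Output: "CF"
Token 3: backref(off=1, len=1). Copied 'F' from pos 1. Output: "CFF"
Token 4: literal('N'). Output: "CFFN"
Token 5: literal('P'). Output: "CFFNP"
Token 6: backref(off=2, len=3) (overlapping!). Copied 'NPN' from pos 3. Output: "CFFNPNPN"
Token 7: literal('G'). Output: "CFFNPNPNG"
Token 8: literal('Q'). Output: "CFFNPNPNGQ"
Token 9: literal('B'). Output: "CFFNPNPNGQB"
Token 10: literal('D'). Output: "CFFNPNPNGQBD"

Answer: CFFNPNPNGQBD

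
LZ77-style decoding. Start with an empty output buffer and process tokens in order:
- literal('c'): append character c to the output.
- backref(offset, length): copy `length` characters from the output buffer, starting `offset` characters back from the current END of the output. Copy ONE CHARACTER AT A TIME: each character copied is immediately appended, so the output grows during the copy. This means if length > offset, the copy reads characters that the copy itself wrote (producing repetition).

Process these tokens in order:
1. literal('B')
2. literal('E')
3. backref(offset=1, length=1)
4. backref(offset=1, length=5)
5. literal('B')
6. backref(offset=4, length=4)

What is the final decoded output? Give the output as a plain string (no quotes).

Answer: BEEEEEEEBEEEB

Derivation:
Token 1: literal('B'). Output: "B"
Token 2: literal('E'). Output: "BE"
Token 3: backref(off=1, len=1). Copied 'E' from pos 1. Output: "BEE"
Token 4: backref(off=1, len=5) (overlapping!). Copied 'EEEEE' from pos 2. Output: "BEEEEEEE"
Token 5: literal('B'). Output: "BEEEEEEEB"
Token 6: backref(off=4, len=4). Copied 'EEEB' from pos 5. Output: "BEEEEEEEBEEEB"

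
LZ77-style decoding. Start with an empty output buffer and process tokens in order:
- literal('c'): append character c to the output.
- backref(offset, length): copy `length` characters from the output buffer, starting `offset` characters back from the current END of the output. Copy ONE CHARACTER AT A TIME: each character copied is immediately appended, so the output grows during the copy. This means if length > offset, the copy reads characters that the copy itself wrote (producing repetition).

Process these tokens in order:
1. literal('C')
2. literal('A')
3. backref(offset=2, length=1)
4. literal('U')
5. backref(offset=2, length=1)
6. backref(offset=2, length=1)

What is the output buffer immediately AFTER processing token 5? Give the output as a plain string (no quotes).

Token 1: literal('C'). Output: "C"
Token 2: literal('A'). Output: "CA"
Token 3: backref(off=2, len=1). Copied 'C' from pos 0. Output: "CAC"
Token 4: literal('U'). Output: "CACU"
Token 5: backref(off=2, len=1). Copied 'C' from pos 2. Output: "CACUC"

Answer: CACUC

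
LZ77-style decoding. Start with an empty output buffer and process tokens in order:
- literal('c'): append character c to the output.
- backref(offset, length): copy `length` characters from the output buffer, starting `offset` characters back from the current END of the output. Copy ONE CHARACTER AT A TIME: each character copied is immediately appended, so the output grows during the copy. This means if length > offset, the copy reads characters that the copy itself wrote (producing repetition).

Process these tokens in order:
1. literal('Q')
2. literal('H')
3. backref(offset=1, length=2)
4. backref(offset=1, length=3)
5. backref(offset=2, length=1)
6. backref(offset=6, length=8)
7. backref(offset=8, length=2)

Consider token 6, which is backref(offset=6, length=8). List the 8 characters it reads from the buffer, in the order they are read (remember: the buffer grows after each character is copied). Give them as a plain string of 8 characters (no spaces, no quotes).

Token 1: literal('Q'). Output: "Q"
Token 2: literal('H'). Output: "QH"
Token 3: backref(off=1, len=2) (overlapping!). Copied 'HH' from pos 1. Output: "QHHH"
Token 4: backref(off=1, len=3) (overlapping!). Copied 'HHH' from pos 3. Output: "QHHHHHH"
Token 5: backref(off=2, len=1). Copied 'H' from pos 5. Output: "QHHHHHHH"
Token 6: backref(off=6, len=8). Buffer before: "QHHHHHHH" (len 8)
  byte 1: read out[2]='H', append. Buffer now: "QHHHHHHHH"
  byte 2: read out[3]='H', append. Buffer now: "QHHHHHHHHH"
  byte 3: read out[4]='H', append. Buffer now: "QHHHHHHHHHH"
  byte 4: read out[5]='H', append. Buffer now: "QHHHHHHHHHHH"
  byte 5: read out[6]='H', append. Buffer now: "QHHHHHHHHHHHH"
  byte 6: read out[7]='H', append. Buffer now: "QHHHHHHHHHHHHH"
  byte 7: read out[8]='H', append. Buffer now: "QHHHHHHHHHHHHHH"
  byte 8: read out[9]='H', append. Buffer now: "QHHHHHHHHHHHHHHH"

Answer: HHHHHHHH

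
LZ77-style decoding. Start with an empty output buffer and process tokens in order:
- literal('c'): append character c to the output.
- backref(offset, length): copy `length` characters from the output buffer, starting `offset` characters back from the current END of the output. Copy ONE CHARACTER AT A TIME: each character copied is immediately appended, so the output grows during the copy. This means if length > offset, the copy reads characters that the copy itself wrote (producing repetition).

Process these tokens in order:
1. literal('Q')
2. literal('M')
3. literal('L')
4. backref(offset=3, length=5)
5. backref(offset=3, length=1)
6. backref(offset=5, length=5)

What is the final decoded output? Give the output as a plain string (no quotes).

Answer: QMLQMLQMLMLQML

Derivation:
Token 1: literal('Q'). Output: "Q"
Token 2: literal('M'). Output: "QM"
Token 3: literal('L'). Output: "QML"
Token 4: backref(off=3, len=5) (overlapping!). Copied 'QMLQM' from pos 0. Output: "QMLQMLQM"
Token 5: backref(off=3, len=1). Copied 'L' from pos 5. Output: "QMLQMLQML"
Token 6: backref(off=5, len=5). Copied 'MLQML' from pos 4. Output: "QMLQMLQMLMLQML"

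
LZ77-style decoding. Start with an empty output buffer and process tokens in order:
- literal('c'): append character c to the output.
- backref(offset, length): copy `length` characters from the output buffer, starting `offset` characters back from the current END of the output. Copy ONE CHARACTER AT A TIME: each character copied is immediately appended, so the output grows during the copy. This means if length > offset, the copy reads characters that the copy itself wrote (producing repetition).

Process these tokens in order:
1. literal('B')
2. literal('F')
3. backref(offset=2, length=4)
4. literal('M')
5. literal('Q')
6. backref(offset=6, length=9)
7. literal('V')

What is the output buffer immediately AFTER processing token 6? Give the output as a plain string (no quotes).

Token 1: literal('B'). Output: "B"
Token 2: literal('F'). Output: "BF"
Token 3: backref(off=2, len=4) (overlapping!). Copied 'BFBF' from pos 0. Output: "BFBFBF"
Token 4: literal('M'). Output: "BFBFBFM"
Token 5: literal('Q'). Output: "BFBFBFMQ"
Token 6: backref(off=6, len=9) (overlapping!). Copied 'BFBFMQBFB' from pos 2. Output: "BFBFBFMQBFBFMQBFB"

Answer: BFBFBFMQBFBFMQBFB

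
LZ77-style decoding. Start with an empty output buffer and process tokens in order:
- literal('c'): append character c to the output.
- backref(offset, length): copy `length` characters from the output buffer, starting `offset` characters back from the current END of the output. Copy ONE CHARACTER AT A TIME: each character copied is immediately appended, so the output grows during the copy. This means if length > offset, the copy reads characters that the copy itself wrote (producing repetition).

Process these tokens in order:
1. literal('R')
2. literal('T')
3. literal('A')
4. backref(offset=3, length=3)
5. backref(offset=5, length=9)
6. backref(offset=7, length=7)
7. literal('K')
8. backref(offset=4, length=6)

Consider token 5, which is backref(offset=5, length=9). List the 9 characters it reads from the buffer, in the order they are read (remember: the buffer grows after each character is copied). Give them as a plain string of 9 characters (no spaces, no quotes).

Answer: TARTATART

Derivation:
Token 1: literal('R'). Output: "R"
Token 2: literal('T'). Output: "RT"
Token 3: literal('A'). Output: "RTA"
Token 4: backref(off=3, len=3). Copied 'RTA' from pos 0. Output: "RTARTA"
Token 5: backref(off=5, len=9). Buffer before: "RTARTA" (len 6)
  byte 1: read out[1]='T', append. Buffer now: "RTARTAT"
  byte 2: read out[2]='A', append. Buffer now: "RTARTATA"
  byte 3: read out[3]='R', append. Buffer now: "RTARTATAR"
  byte 4: read out[4]='T', append. Buffer now: "RTARTATART"
  byte 5: read out[5]='A', append. Buffer now: "RTARTATARTA"
  byte 6: read out[6]='T', append. Buffer now: "RTARTATARTAT"
  byte 7: read out[7]='A', append. Buffer now: "RTARTATARTATA"
  byte 8: read out[8]='R', append. Buffer now: "RTARTATARTATAR"
  byte 9: read out[9]='T', append. Buffer now: "RTARTATARTATART"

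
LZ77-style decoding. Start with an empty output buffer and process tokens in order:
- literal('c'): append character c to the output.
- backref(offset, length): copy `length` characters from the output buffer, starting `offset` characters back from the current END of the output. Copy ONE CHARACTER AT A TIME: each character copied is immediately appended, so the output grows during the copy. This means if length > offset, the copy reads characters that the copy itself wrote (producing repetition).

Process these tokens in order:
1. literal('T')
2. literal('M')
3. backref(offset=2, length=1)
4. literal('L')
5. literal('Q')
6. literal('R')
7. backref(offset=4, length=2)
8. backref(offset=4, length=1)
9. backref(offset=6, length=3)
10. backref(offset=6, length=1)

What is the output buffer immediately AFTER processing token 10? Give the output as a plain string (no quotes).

Token 1: literal('T'). Output: "T"
Token 2: literal('M'). Output: "TM"
Token 3: backref(off=2, len=1). Copied 'T' from pos 0. Output: "TMT"
Token 4: literal('L'). Output: "TMTL"
Token 5: literal('Q'). Output: "TMTLQ"
Token 6: literal('R'). Output: "TMTLQR"
Token 7: backref(off=4, len=2). Copied 'TL' from pos 2. Output: "TMTLQRTL"
Token 8: backref(off=4, len=1). Copied 'Q' from pos 4. Output: "TMTLQRTLQ"
Token 9: backref(off=6, len=3). Copied 'LQR' from pos 3. Output: "TMTLQRTLQLQR"
Token 10: backref(off=6, len=1). Copied 'T' from pos 6. Output: "TMTLQRTLQLQRT"

Answer: TMTLQRTLQLQRT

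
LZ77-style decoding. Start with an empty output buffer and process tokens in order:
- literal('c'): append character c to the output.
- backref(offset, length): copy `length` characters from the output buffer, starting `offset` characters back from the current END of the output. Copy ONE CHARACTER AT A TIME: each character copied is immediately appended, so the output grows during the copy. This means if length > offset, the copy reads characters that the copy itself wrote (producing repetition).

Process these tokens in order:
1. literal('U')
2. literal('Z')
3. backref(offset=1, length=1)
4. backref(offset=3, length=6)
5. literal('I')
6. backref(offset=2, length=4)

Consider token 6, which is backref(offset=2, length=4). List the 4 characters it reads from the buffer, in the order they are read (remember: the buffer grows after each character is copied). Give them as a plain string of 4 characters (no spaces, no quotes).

Answer: ZIZI

Derivation:
Token 1: literal('U'). Output: "U"
Token 2: literal('Z'). Output: "UZ"
Token 3: backref(off=1, len=1). Copied 'Z' from pos 1. Output: "UZZ"
Token 4: backref(off=3, len=6) (overlapping!). Copied 'UZZUZZ' from pos 0. Output: "UZZUZZUZZ"
Token 5: literal('I'). Output: "UZZUZZUZZI"
Token 6: backref(off=2, len=4). Buffer before: "UZZUZZUZZI" (len 10)
  byte 1: read out[8]='Z', append. Buffer now: "UZZUZZUZZIZ"
  byte 2: read out[9]='I', append. Buffer now: "UZZUZZUZZIZI"
  byte 3: read out[10]='Z', append. Buffer now: "UZZUZZUZZIZIZ"
  byte 4: read out[11]='I', append. Buffer now: "UZZUZZUZZIZIZI"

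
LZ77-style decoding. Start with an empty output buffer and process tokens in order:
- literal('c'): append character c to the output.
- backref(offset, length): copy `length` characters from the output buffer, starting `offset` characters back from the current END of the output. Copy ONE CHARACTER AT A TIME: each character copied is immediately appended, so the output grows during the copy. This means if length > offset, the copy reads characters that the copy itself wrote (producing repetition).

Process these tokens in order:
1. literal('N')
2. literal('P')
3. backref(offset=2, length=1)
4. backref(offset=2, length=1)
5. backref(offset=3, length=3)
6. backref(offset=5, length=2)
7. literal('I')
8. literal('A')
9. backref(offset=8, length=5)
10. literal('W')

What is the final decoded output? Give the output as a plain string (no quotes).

Token 1: literal('N'). Output: "N"
Token 2: literal('P'). Output: "NP"
Token 3: backref(off=2, len=1). Copied 'N' from pos 0. Output: "NPN"
Token 4: backref(off=2, len=1). Copied 'P' from pos 1. Output: "NPNP"
Token 5: backref(off=3, len=3). Copied 'PNP' from pos 1. Output: "NPNPPNP"
Token 6: backref(off=5, len=2). Copied 'NP' from pos 2. Output: "NPNPPNPNP"
Token 7: literal('I'). Output: "NPNPPNPNPI"
Token 8: literal('A'). Output: "NPNPPNPNPIA"
Token 9: backref(off=8, len=5). Copied 'PPNPN' from pos 3. Output: "NPNPPNPNPIAPPNPN"
Token 10: literal('W'). Output: "NPNPPNPNPIAPPNPNW"

Answer: NPNPPNPNPIAPPNPNW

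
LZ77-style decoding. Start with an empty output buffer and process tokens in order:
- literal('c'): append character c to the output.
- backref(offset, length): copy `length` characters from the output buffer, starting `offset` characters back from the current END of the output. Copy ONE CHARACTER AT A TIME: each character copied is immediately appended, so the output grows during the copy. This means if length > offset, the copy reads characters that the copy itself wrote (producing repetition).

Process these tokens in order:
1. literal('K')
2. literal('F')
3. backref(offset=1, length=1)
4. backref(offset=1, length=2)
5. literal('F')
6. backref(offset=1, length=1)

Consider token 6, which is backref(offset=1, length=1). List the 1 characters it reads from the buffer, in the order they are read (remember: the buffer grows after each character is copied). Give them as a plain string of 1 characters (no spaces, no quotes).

Token 1: literal('K'). Output: "K"
Token 2: literal('F'). Output: "KF"
Token 3: backref(off=1, len=1). Copied 'F' from pos 1. Output: "KFF"
Token 4: backref(off=1, len=2) (overlapping!). Copied 'FF' from pos 2. Output: "KFFFF"
Token 5: literal('F'). Output: "KFFFFF"
Token 6: backref(off=1, len=1). Buffer before: "KFFFFF" (len 6)
  byte 1: read out[5]='F', append. Buffer now: "KFFFFFF"

Answer: F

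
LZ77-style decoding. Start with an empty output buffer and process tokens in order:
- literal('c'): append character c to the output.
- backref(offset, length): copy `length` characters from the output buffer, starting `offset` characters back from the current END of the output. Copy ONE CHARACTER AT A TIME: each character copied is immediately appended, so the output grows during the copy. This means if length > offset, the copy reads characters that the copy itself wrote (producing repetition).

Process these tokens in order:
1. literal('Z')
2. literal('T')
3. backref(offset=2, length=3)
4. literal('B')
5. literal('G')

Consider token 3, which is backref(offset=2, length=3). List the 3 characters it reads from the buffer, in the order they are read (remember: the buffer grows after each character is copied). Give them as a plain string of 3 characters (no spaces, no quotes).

Answer: ZTZ

Derivation:
Token 1: literal('Z'). Output: "Z"
Token 2: literal('T'). Output: "ZT"
Token 3: backref(off=2, len=3). Buffer before: "ZT" (len 2)
  byte 1: read out[0]='Z', append. Buffer now: "ZTZ"
  byte 2: read out[1]='T', append. Buffer now: "ZTZT"
  byte 3: read out[2]='Z', append. Buffer now: "ZTZTZ"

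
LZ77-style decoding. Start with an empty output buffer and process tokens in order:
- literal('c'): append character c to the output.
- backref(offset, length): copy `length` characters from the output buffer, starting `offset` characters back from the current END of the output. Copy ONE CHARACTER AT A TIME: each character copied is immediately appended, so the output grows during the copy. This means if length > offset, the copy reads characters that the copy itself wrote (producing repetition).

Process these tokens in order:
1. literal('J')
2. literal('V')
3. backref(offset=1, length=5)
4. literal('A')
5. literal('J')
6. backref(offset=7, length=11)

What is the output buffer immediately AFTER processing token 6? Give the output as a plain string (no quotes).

Answer: JVVVVVVAJVVVVVAJVVVV

Derivation:
Token 1: literal('J'). Output: "J"
Token 2: literal('V'). Output: "JV"
Token 3: backref(off=1, len=5) (overlapping!). Copied 'VVVVV' from pos 1. Output: "JVVVVVV"
Token 4: literal('A'). Output: "JVVVVVVA"
Token 5: literal('J'). Output: "JVVVVVVAJ"
Token 6: backref(off=7, len=11) (overlapping!). Copied 'VVVVVAJVVVV' from pos 2. Output: "JVVVVVVAJVVVVVAJVVVV"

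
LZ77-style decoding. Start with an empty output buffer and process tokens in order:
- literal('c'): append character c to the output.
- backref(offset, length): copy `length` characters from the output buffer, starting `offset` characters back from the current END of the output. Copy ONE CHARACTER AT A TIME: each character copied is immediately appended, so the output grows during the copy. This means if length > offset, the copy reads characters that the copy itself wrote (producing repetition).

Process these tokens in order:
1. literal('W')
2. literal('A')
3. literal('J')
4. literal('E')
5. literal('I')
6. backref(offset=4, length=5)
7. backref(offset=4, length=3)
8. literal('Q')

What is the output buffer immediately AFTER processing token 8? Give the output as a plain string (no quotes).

Answer: WAJEIAJEIAJEIQ

Derivation:
Token 1: literal('W'). Output: "W"
Token 2: literal('A'). Output: "WA"
Token 3: literal('J'). Output: "WAJ"
Token 4: literal('E'). Output: "WAJE"
Token 5: literal('I'). Output: "WAJEI"
Token 6: backref(off=4, len=5) (overlapping!). Copied 'AJEIA' from pos 1. Output: "WAJEIAJEIA"
Token 7: backref(off=4, len=3). Copied 'JEI' from pos 6. Output: "WAJEIAJEIAJEI"
Token 8: literal('Q'). Output: "WAJEIAJEIAJEIQ"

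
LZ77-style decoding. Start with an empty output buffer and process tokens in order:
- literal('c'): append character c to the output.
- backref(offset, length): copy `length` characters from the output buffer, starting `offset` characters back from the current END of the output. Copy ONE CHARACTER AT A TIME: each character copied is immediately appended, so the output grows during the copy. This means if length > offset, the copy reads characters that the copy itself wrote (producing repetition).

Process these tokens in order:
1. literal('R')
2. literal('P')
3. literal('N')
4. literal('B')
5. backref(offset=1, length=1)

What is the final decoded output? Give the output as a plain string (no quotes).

Token 1: literal('R'). Output: "R"
Token 2: literal('P'). Output: "RP"
Token 3: literal('N'). Output: "RPN"
Token 4: literal('B'). Output: "RPNB"
Token 5: backref(off=1, len=1). Copied 'B' from pos 3. Output: "RPNBB"

Answer: RPNBB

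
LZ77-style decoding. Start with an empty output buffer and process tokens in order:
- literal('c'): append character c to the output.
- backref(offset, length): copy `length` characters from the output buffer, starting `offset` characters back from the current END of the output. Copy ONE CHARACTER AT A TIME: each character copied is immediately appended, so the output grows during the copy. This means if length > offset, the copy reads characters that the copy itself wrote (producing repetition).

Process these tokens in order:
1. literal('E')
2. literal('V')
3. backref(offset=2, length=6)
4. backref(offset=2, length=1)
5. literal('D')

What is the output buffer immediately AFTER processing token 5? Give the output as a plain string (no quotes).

Answer: EVEVEVEVED

Derivation:
Token 1: literal('E'). Output: "E"
Token 2: literal('V'). Output: "EV"
Token 3: backref(off=2, len=6) (overlapping!). Copied 'EVEVEV' from pos 0. Output: "EVEVEVEV"
Token 4: backref(off=2, len=1). Copied 'E' from pos 6. Output: "EVEVEVEVE"
Token 5: literal('D'). Output: "EVEVEVEVED"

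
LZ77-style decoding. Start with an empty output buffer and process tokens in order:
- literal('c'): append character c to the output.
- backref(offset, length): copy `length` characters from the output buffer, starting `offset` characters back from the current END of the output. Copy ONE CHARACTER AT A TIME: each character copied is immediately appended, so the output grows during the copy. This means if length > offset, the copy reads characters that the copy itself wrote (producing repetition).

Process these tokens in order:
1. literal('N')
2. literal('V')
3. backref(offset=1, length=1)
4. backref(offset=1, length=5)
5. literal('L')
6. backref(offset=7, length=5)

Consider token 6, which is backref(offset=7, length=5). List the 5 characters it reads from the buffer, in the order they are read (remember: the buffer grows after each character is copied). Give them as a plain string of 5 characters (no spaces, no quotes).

Token 1: literal('N'). Output: "N"
Token 2: literal('V'). Output: "NV"
Token 3: backref(off=1, len=1). Copied 'V' from pos 1. Output: "NVV"
Token 4: backref(off=1, len=5) (overlapping!). Copied 'VVVVV' from pos 2. Output: "NVVVVVVV"
Token 5: literal('L'). Output: "NVVVVVVVL"
Token 6: backref(off=7, len=5). Buffer before: "NVVVVVVVL" (len 9)
  byte 1: read out[2]='V', append. Buffer now: "NVVVVVVVLV"
  byte 2: read out[3]='V', append. Buffer now: "NVVVVVVVLVV"
  byte 3: read out[4]='V', append. Buffer now: "NVVVVVVVLVVV"
  byte 4: read out[5]='V', append. Buffer now: "NVVVVVVVLVVVV"
  byte 5: read out[6]='V', append. Buffer now: "NVVVVVVVLVVVVV"

Answer: VVVVV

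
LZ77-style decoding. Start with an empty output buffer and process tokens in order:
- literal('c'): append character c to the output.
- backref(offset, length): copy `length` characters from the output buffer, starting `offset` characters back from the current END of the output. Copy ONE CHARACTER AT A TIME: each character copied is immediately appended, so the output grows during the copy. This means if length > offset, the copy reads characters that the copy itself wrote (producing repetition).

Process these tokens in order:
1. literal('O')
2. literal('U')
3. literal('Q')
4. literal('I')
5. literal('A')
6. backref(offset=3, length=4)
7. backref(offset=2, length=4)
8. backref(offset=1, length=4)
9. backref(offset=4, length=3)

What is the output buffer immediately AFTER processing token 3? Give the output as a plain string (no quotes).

Token 1: literal('O'). Output: "O"
Token 2: literal('U'). Output: "OU"
Token 3: literal('Q'). Output: "OUQ"

Answer: OUQ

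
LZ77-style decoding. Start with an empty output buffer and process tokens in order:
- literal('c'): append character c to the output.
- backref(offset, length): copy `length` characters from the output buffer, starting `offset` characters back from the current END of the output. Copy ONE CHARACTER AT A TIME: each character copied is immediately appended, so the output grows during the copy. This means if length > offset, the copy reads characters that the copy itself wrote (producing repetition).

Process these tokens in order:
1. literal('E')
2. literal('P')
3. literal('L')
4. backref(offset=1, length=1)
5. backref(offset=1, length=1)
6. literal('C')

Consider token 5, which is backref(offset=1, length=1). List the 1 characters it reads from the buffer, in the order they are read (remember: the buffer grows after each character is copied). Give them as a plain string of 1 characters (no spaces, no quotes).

Answer: L

Derivation:
Token 1: literal('E'). Output: "E"
Token 2: literal('P'). Output: "EP"
Token 3: literal('L'). Output: "EPL"
Token 4: backref(off=1, len=1). Copied 'L' from pos 2. Output: "EPLL"
Token 5: backref(off=1, len=1). Buffer before: "EPLL" (len 4)
  byte 1: read out[3]='L', append. Buffer now: "EPLLL"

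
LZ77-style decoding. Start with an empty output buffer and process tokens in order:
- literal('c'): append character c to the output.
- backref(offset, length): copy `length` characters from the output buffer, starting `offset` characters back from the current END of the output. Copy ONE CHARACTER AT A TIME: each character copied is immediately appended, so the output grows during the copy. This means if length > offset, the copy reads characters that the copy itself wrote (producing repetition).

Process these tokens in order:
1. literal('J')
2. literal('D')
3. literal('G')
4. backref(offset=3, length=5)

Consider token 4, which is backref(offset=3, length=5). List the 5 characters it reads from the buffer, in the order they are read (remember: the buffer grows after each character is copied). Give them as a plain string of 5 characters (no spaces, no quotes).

Token 1: literal('J'). Output: "J"
Token 2: literal('D'). Output: "JD"
Token 3: literal('G'). Output: "JDG"
Token 4: backref(off=3, len=5). Buffer before: "JDG" (len 3)
  byte 1: read out[0]='J', append. Buffer now: "JDGJ"
  byte 2: read out[1]='D', append. Buffer now: "JDGJD"
  byte 3: read out[2]='G', append. Buffer now: "JDGJDG"
  byte 4: read out[3]='J', append. Buffer now: "JDGJDGJ"
  byte 5: read out[4]='D', append. Buffer now: "JDGJDGJD"

Answer: JDGJD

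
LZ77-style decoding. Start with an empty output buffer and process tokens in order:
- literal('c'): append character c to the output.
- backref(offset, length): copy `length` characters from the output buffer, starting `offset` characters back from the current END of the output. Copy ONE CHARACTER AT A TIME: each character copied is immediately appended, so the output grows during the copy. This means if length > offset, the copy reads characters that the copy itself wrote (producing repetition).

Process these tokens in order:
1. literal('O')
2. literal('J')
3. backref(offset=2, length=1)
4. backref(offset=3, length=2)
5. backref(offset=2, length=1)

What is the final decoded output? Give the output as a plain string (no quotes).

Answer: OJOOJO

Derivation:
Token 1: literal('O'). Output: "O"
Token 2: literal('J'). Output: "OJ"
Token 3: backref(off=2, len=1). Copied 'O' from pos 0. Output: "OJO"
Token 4: backref(off=3, len=2). Copied 'OJ' from pos 0. Output: "OJOOJ"
Token 5: backref(off=2, len=1). Copied 'O' from pos 3. Output: "OJOOJO"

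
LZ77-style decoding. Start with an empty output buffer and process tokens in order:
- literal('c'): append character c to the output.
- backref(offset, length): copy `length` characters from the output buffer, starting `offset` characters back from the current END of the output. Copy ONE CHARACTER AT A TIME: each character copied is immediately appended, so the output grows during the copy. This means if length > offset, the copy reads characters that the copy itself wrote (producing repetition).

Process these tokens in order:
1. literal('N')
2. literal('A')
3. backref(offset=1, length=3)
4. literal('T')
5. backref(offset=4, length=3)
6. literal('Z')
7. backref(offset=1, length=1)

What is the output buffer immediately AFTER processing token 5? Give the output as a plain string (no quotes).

Token 1: literal('N'). Output: "N"
Token 2: literal('A'). Output: "NA"
Token 3: backref(off=1, len=3) (overlapping!). Copied 'AAA' from pos 1. Output: "NAAAA"
Token 4: literal('T'). Output: "NAAAAT"
Token 5: backref(off=4, len=3). Copied 'AAA' from pos 2. Output: "NAAAATAAA"

Answer: NAAAATAAA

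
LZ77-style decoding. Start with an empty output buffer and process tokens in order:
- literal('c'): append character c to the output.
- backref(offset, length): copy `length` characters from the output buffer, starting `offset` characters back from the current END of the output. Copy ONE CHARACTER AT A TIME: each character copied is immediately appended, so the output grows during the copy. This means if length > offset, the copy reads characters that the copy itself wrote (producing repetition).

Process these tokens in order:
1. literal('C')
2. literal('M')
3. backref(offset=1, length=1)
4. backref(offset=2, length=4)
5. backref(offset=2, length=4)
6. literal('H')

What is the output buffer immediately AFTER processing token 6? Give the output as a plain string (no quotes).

Token 1: literal('C'). Output: "C"
Token 2: literal('M'). Output: "CM"
Token 3: backref(off=1, len=1). Copied 'M' from pos 1. Output: "CMM"
Token 4: backref(off=2, len=4) (overlapping!). Copied 'MMMM' from pos 1. Output: "CMMMMMM"
Token 5: backref(off=2, len=4) (overlapping!). Copied 'MMMM' from pos 5. Output: "CMMMMMMMMMM"
Token 6: literal('H'). Output: "CMMMMMMMMMMH"

Answer: CMMMMMMMMMMH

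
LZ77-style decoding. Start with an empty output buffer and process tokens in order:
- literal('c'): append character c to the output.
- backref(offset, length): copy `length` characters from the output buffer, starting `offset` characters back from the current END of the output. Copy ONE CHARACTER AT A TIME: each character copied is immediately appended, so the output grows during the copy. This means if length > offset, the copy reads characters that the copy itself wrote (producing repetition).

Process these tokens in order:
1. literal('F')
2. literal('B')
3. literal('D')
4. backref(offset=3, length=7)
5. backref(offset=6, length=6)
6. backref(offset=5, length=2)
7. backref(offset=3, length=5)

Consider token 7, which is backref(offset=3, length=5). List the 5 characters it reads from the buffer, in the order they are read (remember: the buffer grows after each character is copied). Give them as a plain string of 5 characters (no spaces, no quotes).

Token 1: literal('F'). Output: "F"
Token 2: literal('B'). Output: "FB"
Token 3: literal('D'). Output: "FBD"
Token 4: backref(off=3, len=7) (overlapping!). Copied 'FBDFBDF' from pos 0. Output: "FBDFBDFBDF"
Token 5: backref(off=6, len=6). Copied 'BDFBDF' from pos 4. Output: "FBDFBDFBDFBDFBDF"
Token 6: backref(off=5, len=2). Copied 'DF' from pos 11. Output: "FBDFBDFBDFBDFBDFDF"
Token 7: backref(off=3, len=5). Buffer before: "FBDFBDFBDFBDFBDFDF" (len 18)
  byte 1: read out[15]='F', append. Buffer now: "FBDFBDFBDFBDFBDFDFF"
  byte 2: read out[16]='D', append. Buffer now: "FBDFBDFBDFBDFBDFDFFD"
  byte 3: read out[17]='F', append. Buffer now: "FBDFBDFBDFBDFBDFDFFDF"
  byte 4: read out[18]='F', append. Buffer now: "FBDFBDFBDFBDFBDFDFFDFF"
  byte 5: read out[19]='D', append. Buffer now: "FBDFBDFBDFBDFBDFDFFDFFD"

Answer: FDFFD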